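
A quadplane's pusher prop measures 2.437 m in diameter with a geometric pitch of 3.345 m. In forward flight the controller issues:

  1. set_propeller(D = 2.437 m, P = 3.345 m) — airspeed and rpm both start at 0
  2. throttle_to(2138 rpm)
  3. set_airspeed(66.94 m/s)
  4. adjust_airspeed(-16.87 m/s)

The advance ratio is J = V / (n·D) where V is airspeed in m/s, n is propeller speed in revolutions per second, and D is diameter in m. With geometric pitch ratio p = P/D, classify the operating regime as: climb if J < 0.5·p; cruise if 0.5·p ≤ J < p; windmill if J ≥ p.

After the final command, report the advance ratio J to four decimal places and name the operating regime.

J = 0.5766, regime = climb

set_propeller: D = 2.437 m, P = 3.345 m (p = P/D = 1.372589); state ← (V=0, rpm=0)
throttle_to(2138): rpm ← 2138
set_airspeed(66.94): V ← 66.94 m/s
adjust_airspeed(-16.87): V ← 66.94 -16.87 = 50.07 m/s
final state: V = 50.07 m/s, rpm = 2138 → n = rpm/60 = 35.633333 rev/s
J = V / (n·D) = 50.07 / (35.633333 × 2.437) = 0.576588
regime bands: climb J<0.6863 | cruise [0.6863, 1.3726) | windmill J≥1.3726
J = 0.5766 → climb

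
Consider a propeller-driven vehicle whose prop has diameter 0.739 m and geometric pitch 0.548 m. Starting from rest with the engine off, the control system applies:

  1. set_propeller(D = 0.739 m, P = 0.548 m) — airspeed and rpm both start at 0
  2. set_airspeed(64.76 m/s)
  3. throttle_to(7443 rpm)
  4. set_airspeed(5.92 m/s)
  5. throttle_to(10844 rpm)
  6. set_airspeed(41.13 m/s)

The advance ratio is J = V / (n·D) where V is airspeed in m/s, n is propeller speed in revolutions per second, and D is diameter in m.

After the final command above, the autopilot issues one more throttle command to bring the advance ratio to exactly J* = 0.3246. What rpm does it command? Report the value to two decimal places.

rpm = 10287.67

set_propeller: D = 0.739 m, P = 0.548 m (p = P/D = 0.741543); state ← (V=0, rpm=0)
set_airspeed(64.76): V ← 64.76 m/s
throttle_to(7443): rpm ← 7443
set_airspeed(5.92): V ← 5.92 m/s
throttle_to(10844): rpm ← 10844
set_airspeed(41.13): V ← 41.13 m/s
final state: V = 41.13 m/s, rpm = 10844 → n = rpm/60 = 180.733333 rev/s
target J* = 0.3246; solve J* = V/(n·D) for n: n = V/(J*·D) = 41.13/(0.3246 × 0.739) = 171.461159 rev/s
rpm = 60·n = 10287.669554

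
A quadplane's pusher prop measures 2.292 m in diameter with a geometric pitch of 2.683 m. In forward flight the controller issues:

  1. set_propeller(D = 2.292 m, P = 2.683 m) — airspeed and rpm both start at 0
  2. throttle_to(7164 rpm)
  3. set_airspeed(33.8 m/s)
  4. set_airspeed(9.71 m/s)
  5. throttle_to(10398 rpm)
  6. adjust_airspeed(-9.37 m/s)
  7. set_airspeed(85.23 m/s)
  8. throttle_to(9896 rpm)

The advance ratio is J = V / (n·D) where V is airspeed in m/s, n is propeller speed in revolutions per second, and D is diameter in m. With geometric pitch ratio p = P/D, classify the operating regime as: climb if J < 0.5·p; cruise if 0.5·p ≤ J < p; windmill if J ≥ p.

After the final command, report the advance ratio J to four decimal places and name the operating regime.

set_propeller: D = 2.292 m, P = 2.683 m (p = P/D = 1.170593); state ← (V=0, rpm=0)
throttle_to(7164): rpm ← 7164
set_airspeed(33.8): V ← 33.8 m/s
set_airspeed(9.71): V ← 9.71 m/s
throttle_to(10398): rpm ← 10398
adjust_airspeed(-9.37): V ← 9.71 -9.37 = 0.34 m/s
set_airspeed(85.23): V ← 85.23 m/s
throttle_to(9896): rpm ← 9896
final state: V = 85.23 m/s, rpm = 9896 → n = rpm/60 = 164.933333 rev/s
J = V / (n·D) = 85.23 / (164.933333 × 2.292) = 0.225460
regime bands: climb J<0.5853 | cruise [0.5853, 1.1706) | windmill J≥1.1706
J = 0.2255 → climb

J = 0.2255, regime = climb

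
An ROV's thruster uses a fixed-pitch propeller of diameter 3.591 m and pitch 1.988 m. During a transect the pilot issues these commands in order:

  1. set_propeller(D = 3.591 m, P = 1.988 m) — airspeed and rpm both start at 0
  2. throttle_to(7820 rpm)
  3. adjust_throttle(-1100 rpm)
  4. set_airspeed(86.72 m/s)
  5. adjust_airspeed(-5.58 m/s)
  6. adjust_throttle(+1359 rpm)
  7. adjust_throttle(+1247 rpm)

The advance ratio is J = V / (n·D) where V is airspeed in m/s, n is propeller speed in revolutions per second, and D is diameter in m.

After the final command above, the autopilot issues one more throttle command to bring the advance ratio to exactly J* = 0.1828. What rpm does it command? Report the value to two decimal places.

set_propeller: D = 3.591 m, P = 1.988 m (p = P/D = 0.553606); state ← (V=0, rpm=0)
throttle_to(7820): rpm ← 7820
adjust_throttle(-1100): rpm ← 7820 -1100 = 6720
set_airspeed(86.72): V ← 86.72 m/s
adjust_airspeed(-5.58): V ← 86.72 -5.58 = 81.14 m/s
adjust_throttle(+1359): rpm ← 6720 +1359 = 8079
adjust_throttle(+1247): rpm ← 8079 +1247 = 9326
final state: V = 81.14 m/s, rpm = 9326 → n = rpm/60 = 155.433333 rev/s
target J* = 0.1828; solve J* = V/(n·D) for n: n = V/(J*·D) = 81.14/(0.1828 × 3.591) = 123.607097 rev/s
rpm = 60·n = 7416.425820

rpm = 7416.43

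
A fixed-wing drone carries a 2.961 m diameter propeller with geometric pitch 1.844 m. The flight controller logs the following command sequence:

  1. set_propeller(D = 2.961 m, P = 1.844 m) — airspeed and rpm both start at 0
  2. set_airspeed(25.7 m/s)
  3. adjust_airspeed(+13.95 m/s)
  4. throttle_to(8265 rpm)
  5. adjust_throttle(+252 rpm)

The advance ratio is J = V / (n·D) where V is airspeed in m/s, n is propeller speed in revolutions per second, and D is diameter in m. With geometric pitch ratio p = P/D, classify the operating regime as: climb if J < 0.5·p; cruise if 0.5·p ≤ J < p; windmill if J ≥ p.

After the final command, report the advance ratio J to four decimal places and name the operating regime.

J = 0.0943, regime = climb

set_propeller: D = 2.961 m, P = 1.844 m (p = P/D = 0.622763); state ← (V=0, rpm=0)
set_airspeed(25.7): V ← 25.7 m/s
adjust_airspeed(+13.95): V ← 25.7 +13.95 = 39.65 m/s
throttle_to(8265): rpm ← 8265
adjust_throttle(+252): rpm ← 8265 +252 = 8517
final state: V = 39.65 m/s, rpm = 8517 → n = rpm/60 = 141.950000 rev/s
J = V / (n·D) = 39.65 / (141.950000 × 2.961) = 0.094334
regime bands: climb J<0.3114 | cruise [0.3114, 0.6228) | windmill J≥0.6228
J = 0.0943 → climb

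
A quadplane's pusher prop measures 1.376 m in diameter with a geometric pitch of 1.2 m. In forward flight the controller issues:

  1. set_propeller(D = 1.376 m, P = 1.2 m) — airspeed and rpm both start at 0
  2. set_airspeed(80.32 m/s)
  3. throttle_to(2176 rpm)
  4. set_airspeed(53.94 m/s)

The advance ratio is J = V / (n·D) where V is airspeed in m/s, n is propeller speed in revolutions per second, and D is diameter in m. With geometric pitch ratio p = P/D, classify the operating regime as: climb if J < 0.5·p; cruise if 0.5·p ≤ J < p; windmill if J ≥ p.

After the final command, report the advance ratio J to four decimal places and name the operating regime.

J = 1.0809, regime = windmill

set_propeller: D = 1.376 m, P = 1.2 m (p = P/D = 0.872093); state ← (V=0, rpm=0)
set_airspeed(80.32): V ← 80.32 m/s
throttle_to(2176): rpm ← 2176
set_airspeed(53.94): V ← 53.94 m/s
final state: V = 53.94 m/s, rpm = 2176 → n = rpm/60 = 36.266667 rev/s
J = V / (n·D) = 53.94 / (36.266667 × 1.376) = 1.080898
regime bands: climb J<0.4360 | cruise [0.4360, 0.8721) | windmill J≥0.8721
J = 1.0809 → windmill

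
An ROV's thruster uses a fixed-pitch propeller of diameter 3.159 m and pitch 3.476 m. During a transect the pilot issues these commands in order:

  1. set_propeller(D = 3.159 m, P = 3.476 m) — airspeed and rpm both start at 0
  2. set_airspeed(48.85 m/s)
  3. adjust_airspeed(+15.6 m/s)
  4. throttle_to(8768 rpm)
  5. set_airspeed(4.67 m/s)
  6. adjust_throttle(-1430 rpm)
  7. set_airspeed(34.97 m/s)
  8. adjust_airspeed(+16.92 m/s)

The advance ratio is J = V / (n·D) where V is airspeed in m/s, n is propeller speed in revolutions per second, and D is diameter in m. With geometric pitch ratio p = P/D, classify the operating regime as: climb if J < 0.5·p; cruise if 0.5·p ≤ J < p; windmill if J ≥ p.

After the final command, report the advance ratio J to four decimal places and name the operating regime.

set_propeller: D = 3.159 m, P = 3.476 m (p = P/D = 1.100348); state ← (V=0, rpm=0)
set_airspeed(48.85): V ← 48.85 m/s
adjust_airspeed(+15.6): V ← 48.85 +15.6 = 64.45 m/s
throttle_to(8768): rpm ← 8768
set_airspeed(4.67): V ← 4.67 m/s
adjust_throttle(-1430): rpm ← 8768 -1430 = 7338
set_airspeed(34.97): V ← 34.97 m/s
adjust_airspeed(+16.92): V ← 34.97 +16.92 = 51.89 m/s
final state: V = 51.89 m/s, rpm = 7338 → n = rpm/60 = 122.300000 rev/s
J = V / (n·D) = 51.89 / (122.300000 × 3.159) = 0.134310
regime bands: climb J<0.5502 | cruise [0.5502, 1.1003) | windmill J≥1.1003
J = 0.1343 → climb

J = 0.1343, regime = climb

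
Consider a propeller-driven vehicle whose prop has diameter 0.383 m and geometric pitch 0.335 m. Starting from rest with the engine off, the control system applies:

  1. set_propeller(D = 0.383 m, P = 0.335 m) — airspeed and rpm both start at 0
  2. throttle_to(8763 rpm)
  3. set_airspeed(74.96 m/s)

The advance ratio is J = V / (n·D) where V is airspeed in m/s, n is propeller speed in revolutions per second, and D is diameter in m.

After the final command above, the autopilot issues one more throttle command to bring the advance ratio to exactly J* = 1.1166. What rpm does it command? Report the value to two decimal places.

rpm = 10516.82

set_propeller: D = 0.383 m, P = 0.335 m (p = P/D = 0.874674); state ← (V=0, rpm=0)
throttle_to(8763): rpm ← 8763
set_airspeed(74.96): V ← 74.96 m/s
final state: V = 74.96 m/s, rpm = 8763 → n = rpm/60 = 146.050000 rev/s
target J* = 1.1166; solve J* = V/(n·D) for n: n = V/(J*·D) = 74.96/(1.1166 × 0.383) = 175.280329 rev/s
rpm = 60·n = 10516.819756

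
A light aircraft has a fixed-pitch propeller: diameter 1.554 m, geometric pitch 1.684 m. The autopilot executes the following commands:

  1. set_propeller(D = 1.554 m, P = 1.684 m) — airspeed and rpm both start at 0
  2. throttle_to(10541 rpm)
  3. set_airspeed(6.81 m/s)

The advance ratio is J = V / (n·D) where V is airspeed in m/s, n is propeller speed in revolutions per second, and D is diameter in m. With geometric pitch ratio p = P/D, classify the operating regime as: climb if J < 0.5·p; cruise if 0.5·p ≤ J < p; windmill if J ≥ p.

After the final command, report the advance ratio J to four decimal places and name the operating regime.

J = 0.0249, regime = climb

set_propeller: D = 1.554 m, P = 1.684 m (p = P/D = 1.083655); state ← (V=0, rpm=0)
throttle_to(10541): rpm ← 10541
set_airspeed(6.81): V ← 6.81 m/s
final state: V = 6.81 m/s, rpm = 10541 → n = rpm/60 = 175.683333 rev/s
J = V / (n·D) = 6.81 / (175.683333 × 1.554) = 0.024944
regime bands: climb J<0.5418 | cruise [0.5418, 1.0837) | windmill J≥1.0837
J = 0.0249 → climb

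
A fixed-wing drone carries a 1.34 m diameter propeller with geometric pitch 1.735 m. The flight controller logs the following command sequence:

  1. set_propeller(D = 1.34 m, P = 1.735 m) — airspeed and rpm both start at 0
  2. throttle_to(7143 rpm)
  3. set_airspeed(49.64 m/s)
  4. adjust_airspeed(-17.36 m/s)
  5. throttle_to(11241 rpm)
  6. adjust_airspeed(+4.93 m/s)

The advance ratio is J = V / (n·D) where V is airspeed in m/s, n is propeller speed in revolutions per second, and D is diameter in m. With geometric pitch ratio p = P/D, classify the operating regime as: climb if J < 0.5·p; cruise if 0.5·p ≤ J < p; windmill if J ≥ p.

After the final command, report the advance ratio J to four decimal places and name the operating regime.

J = 0.1482, regime = climb

set_propeller: D = 1.34 m, P = 1.735 m (p = P/D = 1.294776); state ← (V=0, rpm=0)
throttle_to(7143): rpm ← 7143
set_airspeed(49.64): V ← 49.64 m/s
adjust_airspeed(-17.36): V ← 49.64 -17.36 = 32.28 m/s
throttle_to(11241): rpm ← 11241
adjust_airspeed(+4.93): V ← 32.28 +4.93 = 37.21 m/s
final state: V = 37.21 m/s, rpm = 11241 → n = rpm/60 = 187.350000 rev/s
J = V / (n·D) = 37.21 / (187.350000 × 1.34) = 0.148218
regime bands: climb J<0.6474 | cruise [0.6474, 1.2948) | windmill J≥1.2948
J = 0.1482 → climb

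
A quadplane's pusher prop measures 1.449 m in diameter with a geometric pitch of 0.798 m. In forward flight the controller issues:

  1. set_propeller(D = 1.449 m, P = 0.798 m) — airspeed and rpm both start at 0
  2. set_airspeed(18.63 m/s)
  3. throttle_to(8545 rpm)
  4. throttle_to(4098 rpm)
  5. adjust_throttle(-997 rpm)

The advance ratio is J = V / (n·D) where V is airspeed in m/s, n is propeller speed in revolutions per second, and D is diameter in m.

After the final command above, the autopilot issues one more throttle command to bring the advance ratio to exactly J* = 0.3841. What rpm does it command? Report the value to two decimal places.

rpm = 2008.41

set_propeller: D = 1.449 m, P = 0.798 m (p = P/D = 0.550725); state ← (V=0, rpm=0)
set_airspeed(18.63): V ← 18.63 m/s
throttle_to(8545): rpm ← 8545
throttle_to(4098): rpm ← 4098
adjust_throttle(-997): rpm ← 4098 -997 = 3101
final state: V = 18.63 m/s, rpm = 3101 → n = rpm/60 = 51.683333 rev/s
target J* = 0.3841; solve J* = V/(n·D) for n: n = V/(J*·D) = 18.63/(0.3841 × 1.449) = 33.473426 rev/s
rpm = 60·n = 2008.405549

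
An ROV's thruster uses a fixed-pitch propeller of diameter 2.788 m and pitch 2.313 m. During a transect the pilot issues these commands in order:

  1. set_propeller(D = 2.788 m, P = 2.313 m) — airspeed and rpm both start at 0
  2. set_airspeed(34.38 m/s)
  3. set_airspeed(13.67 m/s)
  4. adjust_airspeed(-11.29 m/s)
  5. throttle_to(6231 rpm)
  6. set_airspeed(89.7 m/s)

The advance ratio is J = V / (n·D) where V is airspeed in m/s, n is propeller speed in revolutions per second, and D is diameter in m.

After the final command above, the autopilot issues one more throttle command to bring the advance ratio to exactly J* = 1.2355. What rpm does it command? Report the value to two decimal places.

rpm = 1562.46

set_propeller: D = 2.788 m, P = 2.313 m (p = P/D = 0.829627); state ← (V=0, rpm=0)
set_airspeed(34.38): V ← 34.38 m/s
set_airspeed(13.67): V ← 13.67 m/s
adjust_airspeed(-11.29): V ← 13.67 -11.29 = 2.38 m/s
throttle_to(6231): rpm ← 6231
set_airspeed(89.7): V ← 89.7 m/s
final state: V = 89.7 m/s, rpm = 6231 → n = rpm/60 = 103.850000 rev/s
target J* = 1.2355; solve J* = V/(n·D) for n: n = V/(J*·D) = 89.7/(1.2355 × 2.788) = 26.040956 rev/s
rpm = 60·n = 1562.457360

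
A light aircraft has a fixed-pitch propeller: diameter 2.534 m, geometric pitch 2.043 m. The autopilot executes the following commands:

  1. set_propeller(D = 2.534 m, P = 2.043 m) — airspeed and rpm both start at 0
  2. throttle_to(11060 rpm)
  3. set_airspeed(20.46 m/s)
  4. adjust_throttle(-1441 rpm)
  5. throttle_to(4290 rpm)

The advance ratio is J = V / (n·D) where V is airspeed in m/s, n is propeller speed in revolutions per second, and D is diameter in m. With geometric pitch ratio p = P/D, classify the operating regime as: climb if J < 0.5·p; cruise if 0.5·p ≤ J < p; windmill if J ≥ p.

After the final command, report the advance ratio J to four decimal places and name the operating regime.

set_propeller: D = 2.534 m, P = 2.043 m (p = P/D = 0.806235); state ← (V=0, rpm=0)
throttle_to(11060): rpm ← 11060
set_airspeed(20.46): V ← 20.46 m/s
adjust_throttle(-1441): rpm ← 11060 -1441 = 9619
throttle_to(4290): rpm ← 4290
final state: V = 20.46 m/s, rpm = 4290 → n = rpm/60 = 71.500000 rev/s
J = V / (n·D) = 20.46 / (71.500000 × 2.534) = 0.112926
regime bands: climb J<0.4031 | cruise [0.4031, 0.8062) | windmill J≥0.8062
J = 0.1129 → climb

J = 0.1129, regime = climb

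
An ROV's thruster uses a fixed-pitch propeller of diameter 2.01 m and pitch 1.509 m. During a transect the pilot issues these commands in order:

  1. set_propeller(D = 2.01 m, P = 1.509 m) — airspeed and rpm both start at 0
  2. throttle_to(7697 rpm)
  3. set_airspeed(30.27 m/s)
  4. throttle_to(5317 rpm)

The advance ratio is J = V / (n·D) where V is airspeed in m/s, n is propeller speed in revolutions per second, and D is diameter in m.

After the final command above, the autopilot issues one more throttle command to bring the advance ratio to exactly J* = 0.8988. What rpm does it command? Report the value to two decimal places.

set_propeller: D = 2.01 m, P = 1.509 m (p = P/D = 0.750746); state ← (V=0, rpm=0)
throttle_to(7697): rpm ← 7697
set_airspeed(30.27): V ← 30.27 m/s
throttle_to(5317): rpm ← 5317
final state: V = 30.27 m/s, rpm = 5317 → n = rpm/60 = 88.616667 rev/s
target J* = 0.8988; solve J* = V/(n·D) for n: n = V/(J*·D) = 30.27/(0.8988 × 2.01) = 16.755342 rev/s
rpm = 60·n = 1005.320527

rpm = 1005.32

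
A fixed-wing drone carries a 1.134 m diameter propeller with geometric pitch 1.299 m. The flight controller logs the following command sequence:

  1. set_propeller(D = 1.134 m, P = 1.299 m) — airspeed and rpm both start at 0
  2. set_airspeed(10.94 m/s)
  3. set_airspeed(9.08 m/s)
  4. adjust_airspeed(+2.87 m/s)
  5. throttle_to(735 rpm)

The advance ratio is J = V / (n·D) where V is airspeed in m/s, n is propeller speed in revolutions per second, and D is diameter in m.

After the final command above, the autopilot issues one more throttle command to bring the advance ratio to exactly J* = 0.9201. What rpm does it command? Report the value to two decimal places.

rpm = 687.18

set_propeller: D = 1.134 m, P = 1.299 m (p = P/D = 1.145503); state ← (V=0, rpm=0)
set_airspeed(10.94): V ← 10.94 m/s
set_airspeed(9.08): V ← 9.08 m/s
adjust_airspeed(+2.87): V ← 9.08 +2.87 = 11.95 m/s
throttle_to(735): rpm ← 735
final state: V = 11.95 m/s, rpm = 735 → n = rpm/60 = 12.250000 rev/s
target J* = 0.9201; solve J* = V/(n·D) for n: n = V/(J*·D) = 11.95/(0.9201 × 1.134) = 11.453015 rev/s
rpm = 60·n = 687.180885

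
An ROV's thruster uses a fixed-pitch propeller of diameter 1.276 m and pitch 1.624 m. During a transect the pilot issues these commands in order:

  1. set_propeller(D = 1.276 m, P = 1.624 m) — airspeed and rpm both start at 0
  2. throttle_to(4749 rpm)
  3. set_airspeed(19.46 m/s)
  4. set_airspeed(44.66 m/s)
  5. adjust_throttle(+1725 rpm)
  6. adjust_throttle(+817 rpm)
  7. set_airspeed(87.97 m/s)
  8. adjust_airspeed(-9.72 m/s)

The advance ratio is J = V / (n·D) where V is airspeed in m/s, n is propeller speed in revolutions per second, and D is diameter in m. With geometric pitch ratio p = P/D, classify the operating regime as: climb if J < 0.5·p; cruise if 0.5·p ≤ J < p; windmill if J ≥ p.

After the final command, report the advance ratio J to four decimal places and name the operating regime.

J = 0.5047, regime = climb

set_propeller: D = 1.276 m, P = 1.624 m (p = P/D = 1.272727); state ← (V=0, rpm=0)
throttle_to(4749): rpm ← 4749
set_airspeed(19.46): V ← 19.46 m/s
set_airspeed(44.66): V ← 44.66 m/s
adjust_throttle(+1725): rpm ← 4749 +1725 = 6474
adjust_throttle(+817): rpm ← 6474 +817 = 7291
set_airspeed(87.97): V ← 87.97 m/s
adjust_airspeed(-9.72): V ← 87.97 -9.72 = 78.25 m/s
final state: V = 78.25 m/s, rpm = 7291 → n = rpm/60 = 121.516667 rev/s
J = V / (n·D) = 78.25 / (121.516667 × 1.276) = 0.504659
regime bands: climb J<0.6364 | cruise [0.6364, 1.2727) | windmill J≥1.2727
J = 0.5047 → climb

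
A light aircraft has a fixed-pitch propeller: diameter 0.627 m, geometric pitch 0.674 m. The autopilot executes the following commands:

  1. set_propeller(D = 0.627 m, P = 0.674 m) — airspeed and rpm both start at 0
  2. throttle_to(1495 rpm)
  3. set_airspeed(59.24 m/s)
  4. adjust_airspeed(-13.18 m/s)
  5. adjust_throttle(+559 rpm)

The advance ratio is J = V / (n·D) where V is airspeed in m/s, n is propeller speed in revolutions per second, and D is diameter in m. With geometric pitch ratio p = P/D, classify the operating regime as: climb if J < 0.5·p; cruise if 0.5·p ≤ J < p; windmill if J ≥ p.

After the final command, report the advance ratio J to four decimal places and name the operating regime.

J = 2.1459, regime = windmill

set_propeller: D = 0.627 m, P = 0.674 m (p = P/D = 1.074960); state ← (V=0, rpm=0)
throttle_to(1495): rpm ← 1495
set_airspeed(59.24): V ← 59.24 m/s
adjust_airspeed(-13.18): V ← 59.24 -13.18 = 46.06 m/s
adjust_throttle(+559): rpm ← 1495 +559 = 2054
final state: V = 46.06 m/s, rpm = 2054 → n = rpm/60 = 34.233333 rev/s
J = V / (n·D) = 46.06 / (34.233333 × 0.627) = 2.145889
regime bands: climb J<0.5375 | cruise [0.5375, 1.0750) | windmill J≥1.0750
J = 2.1459 → windmill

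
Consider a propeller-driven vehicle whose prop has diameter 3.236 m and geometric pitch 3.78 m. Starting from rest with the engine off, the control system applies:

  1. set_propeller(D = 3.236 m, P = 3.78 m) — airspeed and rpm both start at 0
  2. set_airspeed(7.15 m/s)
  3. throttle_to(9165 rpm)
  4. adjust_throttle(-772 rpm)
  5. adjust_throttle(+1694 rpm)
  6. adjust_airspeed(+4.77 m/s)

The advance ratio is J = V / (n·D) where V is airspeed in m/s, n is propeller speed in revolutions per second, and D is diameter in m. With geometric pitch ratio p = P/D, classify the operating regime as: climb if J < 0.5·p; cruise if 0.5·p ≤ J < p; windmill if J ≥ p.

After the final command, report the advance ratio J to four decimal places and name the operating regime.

set_propeller: D = 3.236 m, P = 3.78 m (p = P/D = 1.168109); state ← (V=0, rpm=0)
set_airspeed(7.15): V ← 7.15 m/s
throttle_to(9165): rpm ← 9165
adjust_throttle(-772): rpm ← 9165 -772 = 8393
adjust_throttle(+1694): rpm ← 8393 +1694 = 10087
adjust_airspeed(+4.77): V ← 7.15 +4.77 = 11.92 m/s
final state: V = 11.92 m/s, rpm = 10087 → n = rpm/60 = 168.116667 rev/s
J = V / (n·D) = 11.92 / (168.116667 × 3.236) = 0.021911
regime bands: climb J<0.5841 | cruise [0.5841, 1.1681) | windmill J≥1.1681
J = 0.0219 → climb

J = 0.0219, regime = climb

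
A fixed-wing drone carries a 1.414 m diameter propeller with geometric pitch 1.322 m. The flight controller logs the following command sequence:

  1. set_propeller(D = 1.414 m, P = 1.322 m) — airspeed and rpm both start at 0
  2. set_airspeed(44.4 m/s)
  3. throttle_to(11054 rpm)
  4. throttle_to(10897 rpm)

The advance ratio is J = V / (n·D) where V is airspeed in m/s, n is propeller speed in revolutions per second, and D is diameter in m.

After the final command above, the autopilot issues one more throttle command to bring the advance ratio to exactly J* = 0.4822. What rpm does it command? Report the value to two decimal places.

set_propeller: D = 1.414 m, P = 1.322 m (p = P/D = 0.934936); state ← (V=0, rpm=0)
set_airspeed(44.4): V ← 44.4 m/s
throttle_to(11054): rpm ← 11054
throttle_to(10897): rpm ← 10897
final state: V = 44.4 m/s, rpm = 10897 → n = rpm/60 = 181.616667 rev/s
target J* = 0.4822; solve J* = V/(n·D) for n: n = V/(J*·D) = 44.4/(0.4822 × 1.414) = 65.118795 rev/s
rpm = 60·n = 3907.127692

rpm = 3907.13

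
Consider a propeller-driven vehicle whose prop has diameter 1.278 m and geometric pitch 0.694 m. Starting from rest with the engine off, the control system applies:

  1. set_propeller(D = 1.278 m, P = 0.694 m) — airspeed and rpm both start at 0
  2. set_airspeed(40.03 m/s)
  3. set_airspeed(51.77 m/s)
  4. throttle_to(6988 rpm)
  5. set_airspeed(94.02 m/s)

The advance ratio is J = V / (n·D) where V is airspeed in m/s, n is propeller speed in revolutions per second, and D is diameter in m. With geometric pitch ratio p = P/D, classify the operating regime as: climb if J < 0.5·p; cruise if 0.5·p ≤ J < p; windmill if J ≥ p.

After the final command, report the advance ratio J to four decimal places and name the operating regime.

set_propeller: D = 1.278 m, P = 0.694 m (p = P/D = 0.543036); state ← (V=0, rpm=0)
set_airspeed(40.03): V ← 40.03 m/s
set_airspeed(51.77): V ← 51.77 m/s
throttle_to(6988): rpm ← 6988
set_airspeed(94.02): V ← 94.02 m/s
final state: V = 94.02 m/s, rpm = 6988 → n = rpm/60 = 116.466667 rev/s
J = V / (n·D) = 94.02 / (116.466667 × 1.278) = 0.631666
regime bands: climb J<0.2715 | cruise [0.2715, 0.5430) | windmill J≥0.5430
J = 0.6317 → windmill

J = 0.6317, regime = windmill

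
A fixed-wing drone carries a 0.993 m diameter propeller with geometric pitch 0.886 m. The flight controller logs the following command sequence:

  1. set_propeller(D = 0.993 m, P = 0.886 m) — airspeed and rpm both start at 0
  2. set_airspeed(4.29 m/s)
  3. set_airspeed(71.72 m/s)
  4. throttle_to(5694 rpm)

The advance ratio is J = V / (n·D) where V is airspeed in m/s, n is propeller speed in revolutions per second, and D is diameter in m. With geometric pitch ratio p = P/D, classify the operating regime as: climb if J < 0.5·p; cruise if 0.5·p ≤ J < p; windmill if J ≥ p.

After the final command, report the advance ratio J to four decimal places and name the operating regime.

set_propeller: D = 0.993 m, P = 0.886 m (p = P/D = 0.892246); state ← (V=0, rpm=0)
set_airspeed(4.29): V ← 4.29 m/s
set_airspeed(71.72): V ← 71.72 m/s
throttle_to(5694): rpm ← 5694
final state: V = 71.72 m/s, rpm = 5694 → n = rpm/60 = 94.900000 rev/s
J = V / (n·D) = 71.72 / (94.900000 × 0.993) = 0.761070
regime bands: climb J<0.4461 | cruise [0.4461, 0.8922) | windmill J≥0.8922
J = 0.7611 → cruise

J = 0.7611, regime = cruise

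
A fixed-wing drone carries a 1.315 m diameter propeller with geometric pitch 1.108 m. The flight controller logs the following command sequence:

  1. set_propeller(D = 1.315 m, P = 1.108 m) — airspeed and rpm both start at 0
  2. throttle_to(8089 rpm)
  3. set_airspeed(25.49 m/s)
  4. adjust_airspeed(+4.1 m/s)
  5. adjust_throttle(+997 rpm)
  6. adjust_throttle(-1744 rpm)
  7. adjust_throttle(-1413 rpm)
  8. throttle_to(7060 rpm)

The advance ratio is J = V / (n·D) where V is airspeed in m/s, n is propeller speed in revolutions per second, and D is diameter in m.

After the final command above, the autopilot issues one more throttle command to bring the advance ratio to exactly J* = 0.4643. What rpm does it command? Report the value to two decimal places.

rpm = 2907.85

set_propeller: D = 1.315 m, P = 1.108 m (p = P/D = 0.842586); state ← (V=0, rpm=0)
throttle_to(8089): rpm ← 8089
set_airspeed(25.49): V ← 25.49 m/s
adjust_airspeed(+4.1): V ← 25.49 +4.1 = 29.59 m/s
adjust_throttle(+997): rpm ← 8089 +997 = 9086
adjust_throttle(-1744): rpm ← 9086 -1744 = 7342
adjust_throttle(-1413): rpm ← 7342 -1413 = 5929
throttle_to(7060): rpm ← 7060
final state: V = 29.59 m/s, rpm = 7060 → n = rpm/60 = 117.666667 rev/s
target J* = 0.4643; solve J* = V/(n·D) for n: n = V/(J*·D) = 29.59/(0.4643 × 1.315) = 48.464142 rev/s
rpm = 60·n = 2907.848521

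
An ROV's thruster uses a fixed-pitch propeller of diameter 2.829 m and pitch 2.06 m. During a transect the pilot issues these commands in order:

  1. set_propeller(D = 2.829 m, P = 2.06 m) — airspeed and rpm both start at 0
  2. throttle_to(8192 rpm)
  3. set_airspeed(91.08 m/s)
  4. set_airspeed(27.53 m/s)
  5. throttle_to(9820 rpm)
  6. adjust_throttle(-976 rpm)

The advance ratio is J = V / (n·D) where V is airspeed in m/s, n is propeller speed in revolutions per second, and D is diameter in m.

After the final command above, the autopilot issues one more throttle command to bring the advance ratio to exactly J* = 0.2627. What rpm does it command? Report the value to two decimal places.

set_propeller: D = 2.829 m, P = 2.06 m (p = P/D = 0.728172); state ← (V=0, rpm=0)
throttle_to(8192): rpm ← 8192
set_airspeed(91.08): V ← 91.08 m/s
set_airspeed(27.53): V ← 27.53 m/s
throttle_to(9820): rpm ← 9820
adjust_throttle(-976): rpm ← 9820 -976 = 8844
final state: V = 27.53 m/s, rpm = 8844 → n = rpm/60 = 147.400000 rev/s
target J* = 0.2627; solve J* = V/(n·D) for n: n = V/(J*·D) = 27.53/(0.2627 × 2.829) = 37.043600 rev/s
rpm = 60·n = 2222.616026

rpm = 2222.62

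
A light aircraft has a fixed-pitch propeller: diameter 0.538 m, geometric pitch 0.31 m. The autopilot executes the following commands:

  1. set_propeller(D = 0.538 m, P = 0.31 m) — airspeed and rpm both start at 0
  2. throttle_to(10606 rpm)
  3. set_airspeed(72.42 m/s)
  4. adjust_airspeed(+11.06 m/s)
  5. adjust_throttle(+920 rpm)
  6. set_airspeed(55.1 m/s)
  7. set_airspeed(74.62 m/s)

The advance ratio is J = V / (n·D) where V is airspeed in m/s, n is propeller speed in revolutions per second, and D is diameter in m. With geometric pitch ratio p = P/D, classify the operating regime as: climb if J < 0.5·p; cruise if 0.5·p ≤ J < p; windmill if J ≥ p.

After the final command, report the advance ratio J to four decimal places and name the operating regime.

J = 0.7220, regime = windmill

set_propeller: D = 0.538 m, P = 0.31 m (p = P/D = 0.576208); state ← (V=0, rpm=0)
throttle_to(10606): rpm ← 10606
set_airspeed(72.42): V ← 72.42 m/s
adjust_airspeed(+11.06): V ← 72.42 +11.06 = 83.48 m/s
adjust_throttle(+920): rpm ← 10606 +920 = 11526
set_airspeed(55.1): V ← 55.1 m/s
set_airspeed(74.62): V ← 74.62 m/s
final state: V = 74.62 m/s, rpm = 11526 → n = rpm/60 = 192.100000 rev/s
J = V / (n·D) = 74.62 / (192.100000 × 0.538) = 0.722014
regime bands: climb J<0.2881 | cruise [0.2881, 0.5762) | windmill J≥0.5762
J = 0.7220 → windmill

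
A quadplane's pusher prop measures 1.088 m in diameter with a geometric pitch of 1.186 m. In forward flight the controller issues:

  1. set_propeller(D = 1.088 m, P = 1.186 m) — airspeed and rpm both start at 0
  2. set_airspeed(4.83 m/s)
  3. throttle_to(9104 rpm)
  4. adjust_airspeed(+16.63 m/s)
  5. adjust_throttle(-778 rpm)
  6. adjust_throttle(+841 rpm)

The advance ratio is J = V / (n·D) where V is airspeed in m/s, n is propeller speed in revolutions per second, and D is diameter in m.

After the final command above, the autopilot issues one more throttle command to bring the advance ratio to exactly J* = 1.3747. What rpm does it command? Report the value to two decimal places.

rpm = 860.88

set_propeller: D = 1.088 m, P = 1.186 m (p = P/D = 1.090074); state ← (V=0, rpm=0)
set_airspeed(4.83): V ← 4.83 m/s
throttle_to(9104): rpm ← 9104
adjust_airspeed(+16.63): V ← 4.83 +16.63 = 21.46 m/s
adjust_throttle(-778): rpm ← 9104 -778 = 8326
adjust_throttle(+841): rpm ← 8326 +841 = 9167
final state: V = 21.46 m/s, rpm = 9167 → n = rpm/60 = 152.783333 rev/s
target J* = 1.3747; solve J* = V/(n·D) for n: n = V/(J*·D) = 21.46/(1.3747 × 1.088) = 14.348050 rev/s
rpm = 60·n = 860.883016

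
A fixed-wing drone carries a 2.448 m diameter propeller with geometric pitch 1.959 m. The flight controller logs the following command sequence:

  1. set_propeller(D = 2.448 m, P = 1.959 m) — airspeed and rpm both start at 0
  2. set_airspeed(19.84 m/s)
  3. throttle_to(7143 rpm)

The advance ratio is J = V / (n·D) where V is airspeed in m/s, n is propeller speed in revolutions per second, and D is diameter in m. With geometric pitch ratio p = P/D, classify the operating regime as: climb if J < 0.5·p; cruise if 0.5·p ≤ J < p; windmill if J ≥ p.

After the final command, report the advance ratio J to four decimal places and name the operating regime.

set_propeller: D = 2.448 m, P = 1.959 m (p = P/D = 0.800245); state ← (V=0, rpm=0)
set_airspeed(19.84): V ← 19.84 m/s
throttle_to(7143): rpm ← 7143
final state: V = 19.84 m/s, rpm = 7143 → n = rpm/60 = 119.050000 rev/s
J = V / (n·D) = 19.84 / (119.050000 × 2.448) = 0.068077
regime bands: climb J<0.4001 | cruise [0.4001, 0.8002) | windmill J≥0.8002
J = 0.0681 → climb

J = 0.0681, regime = climb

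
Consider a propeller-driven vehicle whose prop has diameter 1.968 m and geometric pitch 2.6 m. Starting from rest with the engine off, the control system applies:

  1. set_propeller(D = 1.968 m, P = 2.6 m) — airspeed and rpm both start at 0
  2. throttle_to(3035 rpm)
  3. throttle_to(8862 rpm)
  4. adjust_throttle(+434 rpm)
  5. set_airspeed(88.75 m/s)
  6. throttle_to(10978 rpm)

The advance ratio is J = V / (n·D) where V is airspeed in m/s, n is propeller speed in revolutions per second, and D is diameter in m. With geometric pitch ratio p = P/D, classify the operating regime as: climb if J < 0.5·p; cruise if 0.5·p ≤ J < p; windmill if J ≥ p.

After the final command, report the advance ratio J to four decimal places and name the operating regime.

set_propeller: D = 1.968 m, P = 2.6 m (p = P/D = 1.321138); state ← (V=0, rpm=0)
throttle_to(3035): rpm ← 3035
throttle_to(8862): rpm ← 8862
adjust_throttle(+434): rpm ← 8862 +434 = 9296
set_airspeed(88.75): V ← 88.75 m/s
throttle_to(10978): rpm ← 10978
final state: V = 88.75 m/s, rpm = 10978 → n = rpm/60 = 182.966667 rev/s
J = V / (n·D) = 88.75 / (182.966667 × 1.968) = 0.246474
regime bands: climb J<0.6606 | cruise [0.6606, 1.3211) | windmill J≥1.3211
J = 0.2465 → climb

J = 0.2465, regime = climb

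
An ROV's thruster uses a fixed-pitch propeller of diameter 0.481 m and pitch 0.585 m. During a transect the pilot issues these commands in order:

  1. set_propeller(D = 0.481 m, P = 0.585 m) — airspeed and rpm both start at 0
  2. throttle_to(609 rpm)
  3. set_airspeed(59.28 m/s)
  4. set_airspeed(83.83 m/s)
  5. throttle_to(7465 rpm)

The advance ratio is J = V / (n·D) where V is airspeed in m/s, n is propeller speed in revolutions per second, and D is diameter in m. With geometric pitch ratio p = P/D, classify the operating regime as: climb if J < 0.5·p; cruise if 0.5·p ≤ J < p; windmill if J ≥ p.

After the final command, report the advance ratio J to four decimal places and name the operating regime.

set_propeller: D = 0.481 m, P = 0.585 m (p = P/D = 1.216216); state ← (V=0, rpm=0)
throttle_to(609): rpm ← 609
set_airspeed(59.28): V ← 59.28 m/s
set_airspeed(83.83): V ← 83.83 m/s
throttle_to(7465): rpm ← 7465
final state: V = 83.83 m/s, rpm = 7465 → n = rpm/60 = 124.416667 rev/s
J = V / (n·D) = 83.83 / (124.416667 × 0.481) = 1.400799
regime bands: climb J<0.6081 | cruise [0.6081, 1.2162) | windmill J≥1.2162
J = 1.4008 → windmill

J = 1.4008, regime = windmill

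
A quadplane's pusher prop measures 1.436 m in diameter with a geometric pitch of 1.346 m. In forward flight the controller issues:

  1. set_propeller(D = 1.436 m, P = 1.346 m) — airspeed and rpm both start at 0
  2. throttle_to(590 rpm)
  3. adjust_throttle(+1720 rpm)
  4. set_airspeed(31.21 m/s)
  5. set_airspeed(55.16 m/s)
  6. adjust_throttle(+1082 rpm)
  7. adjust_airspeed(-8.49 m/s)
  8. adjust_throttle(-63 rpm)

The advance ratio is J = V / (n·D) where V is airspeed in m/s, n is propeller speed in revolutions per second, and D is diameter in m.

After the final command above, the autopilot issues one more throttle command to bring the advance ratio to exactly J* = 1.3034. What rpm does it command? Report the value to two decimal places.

rpm = 1496.09

set_propeller: D = 1.436 m, P = 1.346 m (p = P/D = 0.937326); state ← (V=0, rpm=0)
throttle_to(590): rpm ← 590
adjust_throttle(+1720): rpm ← 590 +1720 = 2310
set_airspeed(31.21): V ← 31.21 m/s
set_airspeed(55.16): V ← 55.16 m/s
adjust_throttle(+1082): rpm ← 2310 +1082 = 3392
adjust_airspeed(-8.49): V ← 55.16 -8.49 = 46.67 m/s
adjust_throttle(-63): rpm ← 3392 -63 = 3329
final state: V = 46.67 m/s, rpm = 3329 → n = rpm/60 = 55.483333 rev/s
target J* = 1.3034; solve J* = V/(n·D) for n: n = V/(J*·D) = 46.67/(1.3034 × 1.436) = 24.934786 rev/s
rpm = 60·n = 1496.087157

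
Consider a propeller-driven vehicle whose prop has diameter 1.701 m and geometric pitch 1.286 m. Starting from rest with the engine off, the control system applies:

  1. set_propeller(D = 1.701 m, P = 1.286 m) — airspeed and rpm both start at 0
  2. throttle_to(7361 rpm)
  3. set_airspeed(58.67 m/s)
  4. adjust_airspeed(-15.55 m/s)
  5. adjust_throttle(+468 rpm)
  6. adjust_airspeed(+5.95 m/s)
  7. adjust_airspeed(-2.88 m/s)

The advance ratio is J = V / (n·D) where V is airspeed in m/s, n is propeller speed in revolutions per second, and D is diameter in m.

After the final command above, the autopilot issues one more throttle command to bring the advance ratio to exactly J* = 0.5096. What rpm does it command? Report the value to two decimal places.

rpm = 3197.17

set_propeller: D = 1.701 m, P = 1.286 m (p = P/D = 0.756026); state ← (V=0, rpm=0)
throttle_to(7361): rpm ← 7361
set_airspeed(58.67): V ← 58.67 m/s
adjust_airspeed(-15.55): V ← 58.67 -15.55 = 43.12 m/s
adjust_throttle(+468): rpm ← 7361 +468 = 7829
adjust_airspeed(+5.95): V ← 43.12 +5.95 = 49.07 m/s
adjust_airspeed(-2.88): V ← 49.07 -2.88 = 46.19 m/s
final state: V = 46.19 m/s, rpm = 7829 → n = rpm/60 = 130.483333 rev/s
target J* = 0.5096; solve J* = V/(n·D) for n: n = V/(J*·D) = 46.19/(0.5096 × 1.701) = 53.286136 rev/s
rpm = 60·n = 3197.168163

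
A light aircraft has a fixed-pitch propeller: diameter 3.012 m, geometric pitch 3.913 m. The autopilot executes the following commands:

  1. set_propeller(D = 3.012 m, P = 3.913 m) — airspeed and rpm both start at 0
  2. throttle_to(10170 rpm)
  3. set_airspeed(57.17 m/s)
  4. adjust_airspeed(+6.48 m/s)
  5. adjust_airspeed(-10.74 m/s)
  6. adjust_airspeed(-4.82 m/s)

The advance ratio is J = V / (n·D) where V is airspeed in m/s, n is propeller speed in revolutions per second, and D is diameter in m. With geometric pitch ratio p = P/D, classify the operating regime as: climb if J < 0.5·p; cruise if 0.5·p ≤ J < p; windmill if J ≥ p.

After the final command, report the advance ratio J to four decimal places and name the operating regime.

J = 0.0942, regime = climb

set_propeller: D = 3.012 m, P = 3.913 m (p = P/D = 1.299137); state ← (V=0, rpm=0)
throttle_to(10170): rpm ← 10170
set_airspeed(57.17): V ← 57.17 m/s
adjust_airspeed(+6.48): V ← 57.17 +6.48 = 63.65 m/s
adjust_airspeed(-10.74): V ← 63.65 -10.74 = 52.91 m/s
adjust_airspeed(-4.82): V ← 52.91 -4.82 = 48.09 m/s
final state: V = 48.09 m/s, rpm = 10170 → n = rpm/60 = 169.500000 rev/s
J = V / (n·D) = 48.09 / (169.500000 × 3.012) = 0.094195
regime bands: climb J<0.6496 | cruise [0.6496, 1.2991) | windmill J≥1.2991
J = 0.0942 → climb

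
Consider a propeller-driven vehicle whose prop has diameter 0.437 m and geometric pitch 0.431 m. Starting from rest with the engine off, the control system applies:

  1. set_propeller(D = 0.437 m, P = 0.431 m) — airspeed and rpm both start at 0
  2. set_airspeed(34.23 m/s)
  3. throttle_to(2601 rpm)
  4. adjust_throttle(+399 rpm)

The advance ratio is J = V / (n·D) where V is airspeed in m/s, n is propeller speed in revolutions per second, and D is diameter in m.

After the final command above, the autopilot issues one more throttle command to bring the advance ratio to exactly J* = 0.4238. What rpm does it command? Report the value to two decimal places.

set_propeller: D = 0.437 m, P = 0.431 m (p = P/D = 0.986270); state ← (V=0, rpm=0)
set_airspeed(34.23): V ← 34.23 m/s
throttle_to(2601): rpm ← 2601
adjust_throttle(+399): rpm ← 2601 +399 = 3000
final state: V = 34.23 m/s, rpm = 3000 → n = rpm/60 = 50.000000 rev/s
target J* = 0.4238; solve J* = V/(n·D) for n: n = V/(J*·D) = 34.23/(0.4238 × 0.437) = 184.826615 rev/s
rpm = 60·n = 11089.596902

rpm = 11089.60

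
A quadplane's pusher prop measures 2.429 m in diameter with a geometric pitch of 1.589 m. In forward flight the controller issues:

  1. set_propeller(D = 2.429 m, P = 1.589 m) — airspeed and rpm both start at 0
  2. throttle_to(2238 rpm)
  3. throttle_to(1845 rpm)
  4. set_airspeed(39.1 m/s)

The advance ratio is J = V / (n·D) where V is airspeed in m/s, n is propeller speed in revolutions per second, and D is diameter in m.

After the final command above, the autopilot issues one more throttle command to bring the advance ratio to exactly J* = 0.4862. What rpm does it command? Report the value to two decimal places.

set_propeller: D = 2.429 m, P = 1.589 m (p = P/D = 0.654179); state ← (V=0, rpm=0)
throttle_to(2238): rpm ← 2238
throttle_to(1845): rpm ← 1845
set_airspeed(39.1): V ← 39.1 m/s
final state: V = 39.1 m/s, rpm = 1845 → n = rpm/60 = 30.750000 rev/s
target J* = 0.4862; solve J* = V/(n·D) for n: n = V/(J*·D) = 39.1/(0.4862 × 2.429) = 33.108102 rev/s
rpm = 60·n = 1986.486136

rpm = 1986.49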